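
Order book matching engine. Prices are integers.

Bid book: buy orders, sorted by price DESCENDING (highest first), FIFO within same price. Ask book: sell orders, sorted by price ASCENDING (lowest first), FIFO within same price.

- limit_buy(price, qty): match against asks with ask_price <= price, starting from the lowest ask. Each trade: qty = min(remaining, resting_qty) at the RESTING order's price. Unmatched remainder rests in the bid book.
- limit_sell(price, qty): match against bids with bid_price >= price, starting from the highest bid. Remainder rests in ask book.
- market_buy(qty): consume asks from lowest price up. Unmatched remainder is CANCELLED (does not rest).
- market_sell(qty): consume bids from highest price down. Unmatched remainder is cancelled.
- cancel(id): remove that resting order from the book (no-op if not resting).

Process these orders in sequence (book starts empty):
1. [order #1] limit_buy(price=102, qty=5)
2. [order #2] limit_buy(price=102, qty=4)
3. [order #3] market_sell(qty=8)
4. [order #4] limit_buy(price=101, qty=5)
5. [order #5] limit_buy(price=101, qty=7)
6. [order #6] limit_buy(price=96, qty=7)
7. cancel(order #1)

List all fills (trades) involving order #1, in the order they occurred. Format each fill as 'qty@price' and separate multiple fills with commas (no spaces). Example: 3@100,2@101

After op 1 [order #1] limit_buy(price=102, qty=5): fills=none; bids=[#1:5@102] asks=[-]
After op 2 [order #2] limit_buy(price=102, qty=4): fills=none; bids=[#1:5@102 #2:4@102] asks=[-]
After op 3 [order #3] market_sell(qty=8): fills=#1x#3:5@102 #2x#3:3@102; bids=[#2:1@102] asks=[-]
After op 4 [order #4] limit_buy(price=101, qty=5): fills=none; bids=[#2:1@102 #4:5@101] asks=[-]
After op 5 [order #5] limit_buy(price=101, qty=7): fills=none; bids=[#2:1@102 #4:5@101 #5:7@101] asks=[-]
After op 6 [order #6] limit_buy(price=96, qty=7): fills=none; bids=[#2:1@102 #4:5@101 #5:7@101 #6:7@96] asks=[-]
After op 7 cancel(order #1): fills=none; bids=[#2:1@102 #4:5@101 #5:7@101 #6:7@96] asks=[-]

Answer: 5@102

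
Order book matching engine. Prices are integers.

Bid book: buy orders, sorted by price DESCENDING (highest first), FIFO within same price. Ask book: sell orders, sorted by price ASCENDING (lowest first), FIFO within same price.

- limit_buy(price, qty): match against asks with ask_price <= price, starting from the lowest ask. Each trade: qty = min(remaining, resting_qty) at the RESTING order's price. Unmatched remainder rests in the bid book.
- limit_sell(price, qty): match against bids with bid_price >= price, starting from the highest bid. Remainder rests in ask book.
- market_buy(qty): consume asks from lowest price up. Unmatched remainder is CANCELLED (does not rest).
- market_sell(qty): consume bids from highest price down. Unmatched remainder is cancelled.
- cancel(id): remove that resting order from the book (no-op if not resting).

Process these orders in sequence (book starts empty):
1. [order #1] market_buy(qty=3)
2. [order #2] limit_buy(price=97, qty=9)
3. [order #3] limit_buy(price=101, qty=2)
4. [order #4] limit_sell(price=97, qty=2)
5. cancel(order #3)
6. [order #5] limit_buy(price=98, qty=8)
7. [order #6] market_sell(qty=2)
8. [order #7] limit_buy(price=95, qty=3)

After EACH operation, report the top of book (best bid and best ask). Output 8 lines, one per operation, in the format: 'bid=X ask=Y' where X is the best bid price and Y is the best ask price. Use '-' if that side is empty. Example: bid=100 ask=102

After op 1 [order #1] market_buy(qty=3): fills=none; bids=[-] asks=[-]
After op 2 [order #2] limit_buy(price=97, qty=9): fills=none; bids=[#2:9@97] asks=[-]
After op 3 [order #3] limit_buy(price=101, qty=2): fills=none; bids=[#3:2@101 #2:9@97] asks=[-]
After op 4 [order #4] limit_sell(price=97, qty=2): fills=#3x#4:2@101; bids=[#2:9@97] asks=[-]
After op 5 cancel(order #3): fills=none; bids=[#2:9@97] asks=[-]
After op 6 [order #5] limit_buy(price=98, qty=8): fills=none; bids=[#5:8@98 #2:9@97] asks=[-]
After op 7 [order #6] market_sell(qty=2): fills=#5x#6:2@98; bids=[#5:6@98 #2:9@97] asks=[-]
After op 8 [order #7] limit_buy(price=95, qty=3): fills=none; bids=[#5:6@98 #2:9@97 #7:3@95] asks=[-]

Answer: bid=- ask=-
bid=97 ask=-
bid=101 ask=-
bid=97 ask=-
bid=97 ask=-
bid=98 ask=-
bid=98 ask=-
bid=98 ask=-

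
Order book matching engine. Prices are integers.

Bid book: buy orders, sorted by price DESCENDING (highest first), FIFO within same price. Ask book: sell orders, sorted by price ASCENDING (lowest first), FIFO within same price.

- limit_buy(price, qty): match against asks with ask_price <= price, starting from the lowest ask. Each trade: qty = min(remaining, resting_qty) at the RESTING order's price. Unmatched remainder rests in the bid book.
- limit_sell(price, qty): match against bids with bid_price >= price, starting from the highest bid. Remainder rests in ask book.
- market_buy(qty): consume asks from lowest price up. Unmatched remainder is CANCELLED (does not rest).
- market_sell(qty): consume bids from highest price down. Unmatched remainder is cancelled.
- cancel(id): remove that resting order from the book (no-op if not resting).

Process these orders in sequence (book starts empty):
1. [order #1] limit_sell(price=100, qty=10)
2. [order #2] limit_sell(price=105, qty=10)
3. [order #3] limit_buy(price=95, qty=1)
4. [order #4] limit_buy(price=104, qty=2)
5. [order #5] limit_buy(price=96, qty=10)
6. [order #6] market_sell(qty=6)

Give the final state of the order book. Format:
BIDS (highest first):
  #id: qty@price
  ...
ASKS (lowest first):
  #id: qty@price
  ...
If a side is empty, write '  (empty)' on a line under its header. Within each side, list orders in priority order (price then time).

Answer: BIDS (highest first):
  #5: 4@96
  #3: 1@95
ASKS (lowest first):
  #1: 8@100
  #2: 10@105

Derivation:
After op 1 [order #1] limit_sell(price=100, qty=10): fills=none; bids=[-] asks=[#1:10@100]
After op 2 [order #2] limit_sell(price=105, qty=10): fills=none; bids=[-] asks=[#1:10@100 #2:10@105]
After op 3 [order #3] limit_buy(price=95, qty=1): fills=none; bids=[#3:1@95] asks=[#1:10@100 #2:10@105]
After op 4 [order #4] limit_buy(price=104, qty=2): fills=#4x#1:2@100; bids=[#3:1@95] asks=[#1:8@100 #2:10@105]
After op 5 [order #5] limit_buy(price=96, qty=10): fills=none; bids=[#5:10@96 #3:1@95] asks=[#1:8@100 #2:10@105]
After op 6 [order #6] market_sell(qty=6): fills=#5x#6:6@96; bids=[#5:4@96 #3:1@95] asks=[#1:8@100 #2:10@105]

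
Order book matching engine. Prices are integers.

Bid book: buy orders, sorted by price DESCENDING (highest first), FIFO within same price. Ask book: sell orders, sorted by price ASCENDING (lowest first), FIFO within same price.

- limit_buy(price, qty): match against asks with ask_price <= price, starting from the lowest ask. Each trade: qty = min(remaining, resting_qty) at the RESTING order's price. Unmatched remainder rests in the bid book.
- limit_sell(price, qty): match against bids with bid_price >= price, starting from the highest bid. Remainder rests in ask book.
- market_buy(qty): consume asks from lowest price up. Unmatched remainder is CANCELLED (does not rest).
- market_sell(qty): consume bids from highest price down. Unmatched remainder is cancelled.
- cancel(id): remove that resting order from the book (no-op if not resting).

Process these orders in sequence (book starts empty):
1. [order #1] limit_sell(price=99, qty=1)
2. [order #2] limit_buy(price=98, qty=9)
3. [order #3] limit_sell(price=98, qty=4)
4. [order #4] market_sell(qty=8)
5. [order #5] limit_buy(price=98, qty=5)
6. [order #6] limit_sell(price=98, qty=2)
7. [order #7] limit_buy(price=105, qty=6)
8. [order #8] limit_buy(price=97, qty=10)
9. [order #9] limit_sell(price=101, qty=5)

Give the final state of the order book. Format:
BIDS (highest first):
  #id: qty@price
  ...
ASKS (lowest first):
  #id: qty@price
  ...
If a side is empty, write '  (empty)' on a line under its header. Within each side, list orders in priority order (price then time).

Answer: BIDS (highest first):
  #5: 3@98
  #8: 10@97
ASKS (lowest first):
  (empty)

Derivation:
After op 1 [order #1] limit_sell(price=99, qty=1): fills=none; bids=[-] asks=[#1:1@99]
After op 2 [order #2] limit_buy(price=98, qty=9): fills=none; bids=[#2:9@98] asks=[#1:1@99]
After op 3 [order #3] limit_sell(price=98, qty=4): fills=#2x#3:4@98; bids=[#2:5@98] asks=[#1:1@99]
After op 4 [order #4] market_sell(qty=8): fills=#2x#4:5@98; bids=[-] asks=[#1:1@99]
After op 5 [order #5] limit_buy(price=98, qty=5): fills=none; bids=[#5:5@98] asks=[#1:1@99]
After op 6 [order #6] limit_sell(price=98, qty=2): fills=#5x#6:2@98; bids=[#5:3@98] asks=[#1:1@99]
After op 7 [order #7] limit_buy(price=105, qty=6): fills=#7x#1:1@99; bids=[#7:5@105 #5:3@98] asks=[-]
After op 8 [order #8] limit_buy(price=97, qty=10): fills=none; bids=[#7:5@105 #5:3@98 #8:10@97] asks=[-]
After op 9 [order #9] limit_sell(price=101, qty=5): fills=#7x#9:5@105; bids=[#5:3@98 #8:10@97] asks=[-]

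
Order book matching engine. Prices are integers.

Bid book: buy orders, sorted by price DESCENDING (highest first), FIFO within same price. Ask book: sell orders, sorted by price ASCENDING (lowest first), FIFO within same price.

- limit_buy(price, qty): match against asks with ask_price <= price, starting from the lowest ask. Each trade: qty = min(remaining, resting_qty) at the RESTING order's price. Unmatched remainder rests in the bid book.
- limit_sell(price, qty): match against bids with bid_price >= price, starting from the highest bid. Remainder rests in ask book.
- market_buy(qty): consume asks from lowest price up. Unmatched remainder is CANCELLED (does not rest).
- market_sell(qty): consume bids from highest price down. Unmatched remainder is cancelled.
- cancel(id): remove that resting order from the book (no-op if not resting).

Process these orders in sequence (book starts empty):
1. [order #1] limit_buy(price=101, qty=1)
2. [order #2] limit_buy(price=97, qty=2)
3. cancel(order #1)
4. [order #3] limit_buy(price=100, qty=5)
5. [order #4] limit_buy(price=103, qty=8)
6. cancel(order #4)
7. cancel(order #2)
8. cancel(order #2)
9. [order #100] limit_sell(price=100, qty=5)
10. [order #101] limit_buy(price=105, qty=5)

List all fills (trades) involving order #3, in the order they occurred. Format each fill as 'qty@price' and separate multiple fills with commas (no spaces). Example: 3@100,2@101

After op 1 [order #1] limit_buy(price=101, qty=1): fills=none; bids=[#1:1@101] asks=[-]
After op 2 [order #2] limit_buy(price=97, qty=2): fills=none; bids=[#1:1@101 #2:2@97] asks=[-]
After op 3 cancel(order #1): fills=none; bids=[#2:2@97] asks=[-]
After op 4 [order #3] limit_buy(price=100, qty=5): fills=none; bids=[#3:5@100 #2:2@97] asks=[-]
After op 5 [order #4] limit_buy(price=103, qty=8): fills=none; bids=[#4:8@103 #3:5@100 #2:2@97] asks=[-]
After op 6 cancel(order #4): fills=none; bids=[#3:5@100 #2:2@97] asks=[-]
After op 7 cancel(order #2): fills=none; bids=[#3:5@100] asks=[-]
After op 8 cancel(order #2): fills=none; bids=[#3:5@100] asks=[-]
After op 9 [order #100] limit_sell(price=100, qty=5): fills=#3x#100:5@100; bids=[-] asks=[-]
After op 10 [order #101] limit_buy(price=105, qty=5): fills=none; bids=[#101:5@105] asks=[-]

Answer: 5@100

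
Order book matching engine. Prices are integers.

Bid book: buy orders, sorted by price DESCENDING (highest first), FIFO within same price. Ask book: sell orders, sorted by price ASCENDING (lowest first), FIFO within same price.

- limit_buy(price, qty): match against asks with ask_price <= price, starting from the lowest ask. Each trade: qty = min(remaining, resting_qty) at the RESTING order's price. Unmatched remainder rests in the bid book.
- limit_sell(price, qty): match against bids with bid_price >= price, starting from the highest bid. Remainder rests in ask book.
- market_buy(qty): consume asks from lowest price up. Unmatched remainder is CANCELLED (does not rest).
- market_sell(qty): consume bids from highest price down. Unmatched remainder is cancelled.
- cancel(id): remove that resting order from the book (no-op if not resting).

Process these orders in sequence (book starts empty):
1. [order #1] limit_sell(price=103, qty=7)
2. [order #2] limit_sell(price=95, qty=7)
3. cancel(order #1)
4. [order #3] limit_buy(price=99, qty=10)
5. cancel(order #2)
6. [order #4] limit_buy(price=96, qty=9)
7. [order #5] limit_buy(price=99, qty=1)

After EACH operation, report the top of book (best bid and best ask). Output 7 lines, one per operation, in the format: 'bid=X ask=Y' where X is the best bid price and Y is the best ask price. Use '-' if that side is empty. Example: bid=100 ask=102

Answer: bid=- ask=103
bid=- ask=95
bid=- ask=95
bid=99 ask=-
bid=99 ask=-
bid=99 ask=-
bid=99 ask=-

Derivation:
After op 1 [order #1] limit_sell(price=103, qty=7): fills=none; bids=[-] asks=[#1:7@103]
After op 2 [order #2] limit_sell(price=95, qty=7): fills=none; bids=[-] asks=[#2:7@95 #1:7@103]
After op 3 cancel(order #1): fills=none; bids=[-] asks=[#2:7@95]
After op 4 [order #3] limit_buy(price=99, qty=10): fills=#3x#2:7@95; bids=[#3:3@99] asks=[-]
After op 5 cancel(order #2): fills=none; bids=[#3:3@99] asks=[-]
After op 6 [order #4] limit_buy(price=96, qty=9): fills=none; bids=[#3:3@99 #4:9@96] asks=[-]
After op 7 [order #5] limit_buy(price=99, qty=1): fills=none; bids=[#3:3@99 #5:1@99 #4:9@96] asks=[-]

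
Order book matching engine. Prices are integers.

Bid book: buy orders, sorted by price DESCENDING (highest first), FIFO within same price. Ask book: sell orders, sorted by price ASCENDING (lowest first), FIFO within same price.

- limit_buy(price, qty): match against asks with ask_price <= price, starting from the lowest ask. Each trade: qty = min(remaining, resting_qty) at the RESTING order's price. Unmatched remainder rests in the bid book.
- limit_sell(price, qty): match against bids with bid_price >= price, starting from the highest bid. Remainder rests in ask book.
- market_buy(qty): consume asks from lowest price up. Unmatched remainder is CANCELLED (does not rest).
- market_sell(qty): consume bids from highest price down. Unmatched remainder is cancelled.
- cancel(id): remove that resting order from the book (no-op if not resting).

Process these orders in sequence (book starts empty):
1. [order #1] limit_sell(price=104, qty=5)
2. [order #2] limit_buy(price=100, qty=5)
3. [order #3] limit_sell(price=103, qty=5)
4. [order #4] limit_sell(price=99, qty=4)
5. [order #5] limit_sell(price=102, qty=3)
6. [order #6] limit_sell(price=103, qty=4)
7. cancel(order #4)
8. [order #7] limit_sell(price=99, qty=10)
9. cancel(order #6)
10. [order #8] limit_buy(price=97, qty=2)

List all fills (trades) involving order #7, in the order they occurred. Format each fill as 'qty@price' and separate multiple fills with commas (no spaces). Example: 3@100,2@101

Answer: 1@100

Derivation:
After op 1 [order #1] limit_sell(price=104, qty=5): fills=none; bids=[-] asks=[#1:5@104]
After op 2 [order #2] limit_buy(price=100, qty=5): fills=none; bids=[#2:5@100] asks=[#1:5@104]
After op 3 [order #3] limit_sell(price=103, qty=5): fills=none; bids=[#2:5@100] asks=[#3:5@103 #1:5@104]
After op 4 [order #4] limit_sell(price=99, qty=4): fills=#2x#4:4@100; bids=[#2:1@100] asks=[#3:5@103 #1:5@104]
After op 5 [order #5] limit_sell(price=102, qty=3): fills=none; bids=[#2:1@100] asks=[#5:3@102 #3:5@103 #1:5@104]
After op 6 [order #6] limit_sell(price=103, qty=4): fills=none; bids=[#2:1@100] asks=[#5:3@102 #3:5@103 #6:4@103 #1:5@104]
After op 7 cancel(order #4): fills=none; bids=[#2:1@100] asks=[#5:3@102 #3:5@103 #6:4@103 #1:5@104]
After op 8 [order #7] limit_sell(price=99, qty=10): fills=#2x#7:1@100; bids=[-] asks=[#7:9@99 #5:3@102 #3:5@103 #6:4@103 #1:5@104]
After op 9 cancel(order #6): fills=none; bids=[-] asks=[#7:9@99 #5:3@102 #3:5@103 #1:5@104]
After op 10 [order #8] limit_buy(price=97, qty=2): fills=none; bids=[#8:2@97] asks=[#7:9@99 #5:3@102 #3:5@103 #1:5@104]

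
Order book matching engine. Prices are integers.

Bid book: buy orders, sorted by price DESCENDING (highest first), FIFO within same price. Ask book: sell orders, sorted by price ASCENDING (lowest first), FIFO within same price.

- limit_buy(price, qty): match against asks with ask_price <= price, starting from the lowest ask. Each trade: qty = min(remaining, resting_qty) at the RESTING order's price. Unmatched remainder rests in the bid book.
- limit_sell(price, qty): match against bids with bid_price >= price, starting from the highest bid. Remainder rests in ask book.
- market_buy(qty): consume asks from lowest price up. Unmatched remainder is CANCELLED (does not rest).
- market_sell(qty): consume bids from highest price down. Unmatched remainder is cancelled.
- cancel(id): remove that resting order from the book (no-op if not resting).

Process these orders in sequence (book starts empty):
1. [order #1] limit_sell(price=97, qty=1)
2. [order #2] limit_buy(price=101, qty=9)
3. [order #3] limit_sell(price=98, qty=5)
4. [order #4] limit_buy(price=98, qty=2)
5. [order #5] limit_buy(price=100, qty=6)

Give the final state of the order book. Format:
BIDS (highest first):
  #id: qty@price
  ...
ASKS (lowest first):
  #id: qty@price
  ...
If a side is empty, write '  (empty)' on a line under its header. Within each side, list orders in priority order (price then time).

After op 1 [order #1] limit_sell(price=97, qty=1): fills=none; bids=[-] asks=[#1:1@97]
After op 2 [order #2] limit_buy(price=101, qty=9): fills=#2x#1:1@97; bids=[#2:8@101] asks=[-]
After op 3 [order #3] limit_sell(price=98, qty=5): fills=#2x#3:5@101; bids=[#2:3@101] asks=[-]
After op 4 [order #4] limit_buy(price=98, qty=2): fills=none; bids=[#2:3@101 #4:2@98] asks=[-]
After op 5 [order #5] limit_buy(price=100, qty=6): fills=none; bids=[#2:3@101 #5:6@100 #4:2@98] asks=[-]

Answer: BIDS (highest first):
  #2: 3@101
  #5: 6@100
  #4: 2@98
ASKS (lowest first):
  (empty)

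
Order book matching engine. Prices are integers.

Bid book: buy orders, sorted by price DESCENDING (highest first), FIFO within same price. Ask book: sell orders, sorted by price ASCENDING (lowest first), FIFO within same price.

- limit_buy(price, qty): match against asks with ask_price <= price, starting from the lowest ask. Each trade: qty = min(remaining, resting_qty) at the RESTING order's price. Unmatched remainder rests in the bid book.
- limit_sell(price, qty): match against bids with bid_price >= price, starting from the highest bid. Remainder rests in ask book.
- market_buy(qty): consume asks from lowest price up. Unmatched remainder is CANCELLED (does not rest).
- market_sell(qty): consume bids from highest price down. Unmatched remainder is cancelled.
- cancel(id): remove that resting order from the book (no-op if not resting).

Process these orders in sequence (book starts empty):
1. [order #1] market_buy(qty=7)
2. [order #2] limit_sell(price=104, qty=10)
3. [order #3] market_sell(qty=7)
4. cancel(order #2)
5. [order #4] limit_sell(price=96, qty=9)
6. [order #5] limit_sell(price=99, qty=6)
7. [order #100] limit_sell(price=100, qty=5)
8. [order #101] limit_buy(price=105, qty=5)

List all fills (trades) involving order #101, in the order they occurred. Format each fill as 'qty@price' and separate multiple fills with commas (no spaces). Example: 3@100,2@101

After op 1 [order #1] market_buy(qty=7): fills=none; bids=[-] asks=[-]
After op 2 [order #2] limit_sell(price=104, qty=10): fills=none; bids=[-] asks=[#2:10@104]
After op 3 [order #3] market_sell(qty=7): fills=none; bids=[-] asks=[#2:10@104]
After op 4 cancel(order #2): fills=none; bids=[-] asks=[-]
After op 5 [order #4] limit_sell(price=96, qty=9): fills=none; bids=[-] asks=[#4:9@96]
After op 6 [order #5] limit_sell(price=99, qty=6): fills=none; bids=[-] asks=[#4:9@96 #5:6@99]
After op 7 [order #100] limit_sell(price=100, qty=5): fills=none; bids=[-] asks=[#4:9@96 #5:6@99 #100:5@100]
After op 8 [order #101] limit_buy(price=105, qty=5): fills=#101x#4:5@96; bids=[-] asks=[#4:4@96 #5:6@99 #100:5@100]

Answer: 5@96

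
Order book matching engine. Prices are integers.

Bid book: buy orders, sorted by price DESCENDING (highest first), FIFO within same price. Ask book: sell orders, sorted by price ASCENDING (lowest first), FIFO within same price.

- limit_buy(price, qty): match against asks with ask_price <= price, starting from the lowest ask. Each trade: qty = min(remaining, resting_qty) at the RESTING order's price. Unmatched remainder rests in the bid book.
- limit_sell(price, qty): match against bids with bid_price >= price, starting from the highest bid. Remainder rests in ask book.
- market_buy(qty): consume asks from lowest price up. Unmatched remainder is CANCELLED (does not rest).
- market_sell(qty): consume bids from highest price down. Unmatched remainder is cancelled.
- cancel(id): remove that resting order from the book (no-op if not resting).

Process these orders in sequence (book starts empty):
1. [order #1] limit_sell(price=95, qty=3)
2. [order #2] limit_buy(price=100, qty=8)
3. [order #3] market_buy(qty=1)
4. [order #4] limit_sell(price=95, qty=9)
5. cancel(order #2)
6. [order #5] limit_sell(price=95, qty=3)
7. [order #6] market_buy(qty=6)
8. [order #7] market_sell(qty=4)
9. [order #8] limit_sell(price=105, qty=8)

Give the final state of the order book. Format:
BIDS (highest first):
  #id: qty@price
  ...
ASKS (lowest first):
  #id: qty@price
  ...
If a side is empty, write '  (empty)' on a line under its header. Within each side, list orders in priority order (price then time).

Answer: BIDS (highest first):
  (empty)
ASKS (lowest first):
  #5: 1@95
  #8: 8@105

Derivation:
After op 1 [order #1] limit_sell(price=95, qty=3): fills=none; bids=[-] asks=[#1:3@95]
After op 2 [order #2] limit_buy(price=100, qty=8): fills=#2x#1:3@95; bids=[#2:5@100] asks=[-]
After op 3 [order #3] market_buy(qty=1): fills=none; bids=[#2:5@100] asks=[-]
After op 4 [order #4] limit_sell(price=95, qty=9): fills=#2x#4:5@100; bids=[-] asks=[#4:4@95]
After op 5 cancel(order #2): fills=none; bids=[-] asks=[#4:4@95]
After op 6 [order #5] limit_sell(price=95, qty=3): fills=none; bids=[-] asks=[#4:4@95 #5:3@95]
After op 7 [order #6] market_buy(qty=6): fills=#6x#4:4@95 #6x#5:2@95; bids=[-] asks=[#5:1@95]
After op 8 [order #7] market_sell(qty=4): fills=none; bids=[-] asks=[#5:1@95]
After op 9 [order #8] limit_sell(price=105, qty=8): fills=none; bids=[-] asks=[#5:1@95 #8:8@105]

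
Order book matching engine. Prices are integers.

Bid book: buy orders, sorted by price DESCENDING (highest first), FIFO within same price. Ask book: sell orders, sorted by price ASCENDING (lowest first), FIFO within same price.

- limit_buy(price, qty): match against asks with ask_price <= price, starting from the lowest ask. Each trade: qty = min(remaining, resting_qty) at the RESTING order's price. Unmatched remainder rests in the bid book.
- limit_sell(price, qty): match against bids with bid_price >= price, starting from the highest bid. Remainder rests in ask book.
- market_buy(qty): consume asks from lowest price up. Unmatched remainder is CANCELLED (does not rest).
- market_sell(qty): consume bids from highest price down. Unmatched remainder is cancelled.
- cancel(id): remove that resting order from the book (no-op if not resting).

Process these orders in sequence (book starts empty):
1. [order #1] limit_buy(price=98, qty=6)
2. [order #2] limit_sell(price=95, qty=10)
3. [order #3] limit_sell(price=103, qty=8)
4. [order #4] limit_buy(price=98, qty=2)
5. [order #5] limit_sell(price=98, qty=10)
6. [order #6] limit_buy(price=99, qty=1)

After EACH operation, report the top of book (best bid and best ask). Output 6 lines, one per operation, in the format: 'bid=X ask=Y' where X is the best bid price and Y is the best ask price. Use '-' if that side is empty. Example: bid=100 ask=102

Answer: bid=98 ask=-
bid=- ask=95
bid=- ask=95
bid=- ask=95
bid=- ask=95
bid=- ask=95

Derivation:
After op 1 [order #1] limit_buy(price=98, qty=6): fills=none; bids=[#1:6@98] asks=[-]
After op 2 [order #2] limit_sell(price=95, qty=10): fills=#1x#2:6@98; bids=[-] asks=[#2:4@95]
After op 3 [order #3] limit_sell(price=103, qty=8): fills=none; bids=[-] asks=[#2:4@95 #3:8@103]
After op 4 [order #4] limit_buy(price=98, qty=2): fills=#4x#2:2@95; bids=[-] asks=[#2:2@95 #3:8@103]
After op 5 [order #5] limit_sell(price=98, qty=10): fills=none; bids=[-] asks=[#2:2@95 #5:10@98 #3:8@103]
After op 6 [order #6] limit_buy(price=99, qty=1): fills=#6x#2:1@95; bids=[-] asks=[#2:1@95 #5:10@98 #3:8@103]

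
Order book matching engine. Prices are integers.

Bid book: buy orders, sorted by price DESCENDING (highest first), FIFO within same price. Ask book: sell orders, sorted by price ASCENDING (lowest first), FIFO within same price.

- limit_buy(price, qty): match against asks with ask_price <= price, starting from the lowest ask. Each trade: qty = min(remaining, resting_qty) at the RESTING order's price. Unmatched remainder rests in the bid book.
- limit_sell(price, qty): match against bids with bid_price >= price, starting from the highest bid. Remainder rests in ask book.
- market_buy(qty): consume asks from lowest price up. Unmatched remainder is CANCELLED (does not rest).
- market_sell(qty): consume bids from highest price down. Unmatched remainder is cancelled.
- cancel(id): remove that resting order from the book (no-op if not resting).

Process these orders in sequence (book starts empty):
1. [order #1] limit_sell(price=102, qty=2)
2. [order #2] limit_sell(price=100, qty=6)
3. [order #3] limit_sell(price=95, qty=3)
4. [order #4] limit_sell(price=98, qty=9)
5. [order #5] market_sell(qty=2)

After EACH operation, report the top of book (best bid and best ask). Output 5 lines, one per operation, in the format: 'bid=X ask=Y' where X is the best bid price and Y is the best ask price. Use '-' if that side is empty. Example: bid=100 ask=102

Answer: bid=- ask=102
bid=- ask=100
bid=- ask=95
bid=- ask=95
bid=- ask=95

Derivation:
After op 1 [order #1] limit_sell(price=102, qty=2): fills=none; bids=[-] asks=[#1:2@102]
After op 2 [order #2] limit_sell(price=100, qty=6): fills=none; bids=[-] asks=[#2:6@100 #1:2@102]
After op 3 [order #3] limit_sell(price=95, qty=3): fills=none; bids=[-] asks=[#3:3@95 #2:6@100 #1:2@102]
After op 4 [order #4] limit_sell(price=98, qty=9): fills=none; bids=[-] asks=[#3:3@95 #4:9@98 #2:6@100 #1:2@102]
After op 5 [order #5] market_sell(qty=2): fills=none; bids=[-] asks=[#3:3@95 #4:9@98 #2:6@100 #1:2@102]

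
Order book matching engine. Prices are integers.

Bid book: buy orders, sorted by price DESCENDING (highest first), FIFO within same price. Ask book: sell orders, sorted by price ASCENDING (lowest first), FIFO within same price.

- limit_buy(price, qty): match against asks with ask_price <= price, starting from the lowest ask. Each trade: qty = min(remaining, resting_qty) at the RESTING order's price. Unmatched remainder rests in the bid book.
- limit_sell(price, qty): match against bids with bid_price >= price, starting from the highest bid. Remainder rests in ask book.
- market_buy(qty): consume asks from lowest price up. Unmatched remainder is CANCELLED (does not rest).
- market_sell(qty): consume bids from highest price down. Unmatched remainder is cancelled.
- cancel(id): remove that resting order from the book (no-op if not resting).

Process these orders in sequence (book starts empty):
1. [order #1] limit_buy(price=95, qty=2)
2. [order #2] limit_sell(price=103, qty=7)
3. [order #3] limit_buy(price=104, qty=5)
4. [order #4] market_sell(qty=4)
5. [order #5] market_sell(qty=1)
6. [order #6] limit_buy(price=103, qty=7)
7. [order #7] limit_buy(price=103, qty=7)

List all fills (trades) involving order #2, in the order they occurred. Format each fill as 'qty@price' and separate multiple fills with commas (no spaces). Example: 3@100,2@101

After op 1 [order #1] limit_buy(price=95, qty=2): fills=none; bids=[#1:2@95] asks=[-]
After op 2 [order #2] limit_sell(price=103, qty=7): fills=none; bids=[#1:2@95] asks=[#2:7@103]
After op 3 [order #3] limit_buy(price=104, qty=5): fills=#3x#2:5@103; bids=[#1:2@95] asks=[#2:2@103]
After op 4 [order #4] market_sell(qty=4): fills=#1x#4:2@95; bids=[-] asks=[#2:2@103]
After op 5 [order #5] market_sell(qty=1): fills=none; bids=[-] asks=[#2:2@103]
After op 6 [order #6] limit_buy(price=103, qty=7): fills=#6x#2:2@103; bids=[#6:5@103] asks=[-]
After op 7 [order #7] limit_buy(price=103, qty=7): fills=none; bids=[#6:5@103 #7:7@103] asks=[-]

Answer: 5@103,2@103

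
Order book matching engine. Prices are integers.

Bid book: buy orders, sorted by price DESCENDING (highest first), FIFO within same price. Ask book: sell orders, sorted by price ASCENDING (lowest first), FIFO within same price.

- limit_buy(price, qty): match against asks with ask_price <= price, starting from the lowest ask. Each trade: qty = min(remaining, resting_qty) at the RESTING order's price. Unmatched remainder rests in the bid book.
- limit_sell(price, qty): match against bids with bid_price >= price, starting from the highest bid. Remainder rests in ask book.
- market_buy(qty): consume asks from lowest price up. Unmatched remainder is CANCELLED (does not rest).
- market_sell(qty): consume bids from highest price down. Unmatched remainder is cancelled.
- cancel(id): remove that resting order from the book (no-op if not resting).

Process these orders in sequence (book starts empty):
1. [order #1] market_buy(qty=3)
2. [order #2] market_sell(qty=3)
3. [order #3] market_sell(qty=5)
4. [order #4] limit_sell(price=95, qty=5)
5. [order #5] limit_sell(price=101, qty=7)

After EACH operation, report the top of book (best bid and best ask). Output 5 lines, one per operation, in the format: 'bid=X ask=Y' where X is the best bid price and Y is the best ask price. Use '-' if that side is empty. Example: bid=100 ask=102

After op 1 [order #1] market_buy(qty=3): fills=none; bids=[-] asks=[-]
After op 2 [order #2] market_sell(qty=3): fills=none; bids=[-] asks=[-]
After op 3 [order #3] market_sell(qty=5): fills=none; bids=[-] asks=[-]
After op 4 [order #4] limit_sell(price=95, qty=5): fills=none; bids=[-] asks=[#4:5@95]
After op 5 [order #5] limit_sell(price=101, qty=7): fills=none; bids=[-] asks=[#4:5@95 #5:7@101]

Answer: bid=- ask=-
bid=- ask=-
bid=- ask=-
bid=- ask=95
bid=- ask=95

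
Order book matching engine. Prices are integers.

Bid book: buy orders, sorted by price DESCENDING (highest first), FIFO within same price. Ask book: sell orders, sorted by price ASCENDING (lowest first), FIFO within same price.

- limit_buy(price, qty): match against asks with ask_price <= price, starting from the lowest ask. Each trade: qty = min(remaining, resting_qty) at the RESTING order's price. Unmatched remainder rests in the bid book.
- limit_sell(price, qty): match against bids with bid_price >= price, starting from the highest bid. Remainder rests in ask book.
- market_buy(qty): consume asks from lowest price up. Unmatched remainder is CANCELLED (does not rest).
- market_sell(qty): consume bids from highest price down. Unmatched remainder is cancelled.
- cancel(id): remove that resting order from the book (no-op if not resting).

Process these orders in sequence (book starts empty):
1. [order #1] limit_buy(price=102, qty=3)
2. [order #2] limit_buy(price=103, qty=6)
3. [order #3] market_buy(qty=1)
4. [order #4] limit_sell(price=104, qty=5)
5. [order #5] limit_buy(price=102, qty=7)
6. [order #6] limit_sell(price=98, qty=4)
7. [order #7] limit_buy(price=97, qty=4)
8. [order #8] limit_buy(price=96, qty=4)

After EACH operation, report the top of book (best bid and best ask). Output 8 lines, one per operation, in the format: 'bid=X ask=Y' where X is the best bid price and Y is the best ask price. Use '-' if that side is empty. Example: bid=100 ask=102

Answer: bid=102 ask=-
bid=103 ask=-
bid=103 ask=-
bid=103 ask=104
bid=103 ask=104
bid=103 ask=104
bid=103 ask=104
bid=103 ask=104

Derivation:
After op 1 [order #1] limit_buy(price=102, qty=3): fills=none; bids=[#1:3@102] asks=[-]
After op 2 [order #2] limit_buy(price=103, qty=6): fills=none; bids=[#2:6@103 #1:3@102] asks=[-]
After op 3 [order #3] market_buy(qty=1): fills=none; bids=[#2:6@103 #1:3@102] asks=[-]
After op 4 [order #4] limit_sell(price=104, qty=5): fills=none; bids=[#2:6@103 #1:3@102] asks=[#4:5@104]
After op 5 [order #5] limit_buy(price=102, qty=7): fills=none; bids=[#2:6@103 #1:3@102 #5:7@102] asks=[#4:5@104]
After op 6 [order #6] limit_sell(price=98, qty=4): fills=#2x#6:4@103; bids=[#2:2@103 #1:3@102 #5:7@102] asks=[#4:5@104]
After op 7 [order #7] limit_buy(price=97, qty=4): fills=none; bids=[#2:2@103 #1:3@102 #5:7@102 #7:4@97] asks=[#4:5@104]
After op 8 [order #8] limit_buy(price=96, qty=4): fills=none; bids=[#2:2@103 #1:3@102 #5:7@102 #7:4@97 #8:4@96] asks=[#4:5@104]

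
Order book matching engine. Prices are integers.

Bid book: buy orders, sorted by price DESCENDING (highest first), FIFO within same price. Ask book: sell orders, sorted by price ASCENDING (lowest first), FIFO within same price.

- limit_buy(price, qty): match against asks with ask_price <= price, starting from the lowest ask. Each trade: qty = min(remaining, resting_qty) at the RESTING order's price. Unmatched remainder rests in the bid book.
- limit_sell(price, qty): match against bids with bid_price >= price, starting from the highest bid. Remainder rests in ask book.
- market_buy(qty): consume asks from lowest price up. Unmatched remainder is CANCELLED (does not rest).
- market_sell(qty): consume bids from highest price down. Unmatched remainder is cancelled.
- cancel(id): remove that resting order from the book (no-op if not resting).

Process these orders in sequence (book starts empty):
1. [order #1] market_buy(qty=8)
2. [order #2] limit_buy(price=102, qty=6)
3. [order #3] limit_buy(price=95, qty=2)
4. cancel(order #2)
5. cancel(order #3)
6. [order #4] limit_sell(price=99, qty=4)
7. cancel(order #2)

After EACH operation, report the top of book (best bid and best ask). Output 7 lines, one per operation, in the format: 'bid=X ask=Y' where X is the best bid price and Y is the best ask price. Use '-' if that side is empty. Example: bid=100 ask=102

Answer: bid=- ask=-
bid=102 ask=-
bid=102 ask=-
bid=95 ask=-
bid=- ask=-
bid=- ask=99
bid=- ask=99

Derivation:
After op 1 [order #1] market_buy(qty=8): fills=none; bids=[-] asks=[-]
After op 2 [order #2] limit_buy(price=102, qty=6): fills=none; bids=[#2:6@102] asks=[-]
After op 3 [order #3] limit_buy(price=95, qty=2): fills=none; bids=[#2:6@102 #3:2@95] asks=[-]
After op 4 cancel(order #2): fills=none; bids=[#3:2@95] asks=[-]
After op 5 cancel(order #3): fills=none; bids=[-] asks=[-]
After op 6 [order #4] limit_sell(price=99, qty=4): fills=none; bids=[-] asks=[#4:4@99]
After op 7 cancel(order #2): fills=none; bids=[-] asks=[#4:4@99]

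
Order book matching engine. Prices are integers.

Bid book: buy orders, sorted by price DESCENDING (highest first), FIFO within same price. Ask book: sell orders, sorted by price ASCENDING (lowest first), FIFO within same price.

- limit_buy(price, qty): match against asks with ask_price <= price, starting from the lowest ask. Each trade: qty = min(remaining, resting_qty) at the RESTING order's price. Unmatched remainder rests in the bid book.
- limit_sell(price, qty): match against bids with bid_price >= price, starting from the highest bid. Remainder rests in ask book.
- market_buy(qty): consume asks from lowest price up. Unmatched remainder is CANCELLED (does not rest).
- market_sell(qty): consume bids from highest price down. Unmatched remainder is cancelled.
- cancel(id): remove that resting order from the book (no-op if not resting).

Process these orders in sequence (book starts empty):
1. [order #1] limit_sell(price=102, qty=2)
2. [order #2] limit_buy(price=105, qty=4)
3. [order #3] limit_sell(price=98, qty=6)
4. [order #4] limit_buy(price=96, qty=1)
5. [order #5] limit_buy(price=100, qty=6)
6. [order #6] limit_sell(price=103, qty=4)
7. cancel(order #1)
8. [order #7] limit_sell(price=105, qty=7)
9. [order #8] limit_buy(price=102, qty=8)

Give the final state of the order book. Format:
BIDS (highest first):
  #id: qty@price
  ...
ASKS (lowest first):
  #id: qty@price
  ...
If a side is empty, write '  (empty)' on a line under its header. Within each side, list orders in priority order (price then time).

After op 1 [order #1] limit_sell(price=102, qty=2): fills=none; bids=[-] asks=[#1:2@102]
After op 2 [order #2] limit_buy(price=105, qty=4): fills=#2x#1:2@102; bids=[#2:2@105] asks=[-]
After op 3 [order #3] limit_sell(price=98, qty=6): fills=#2x#3:2@105; bids=[-] asks=[#3:4@98]
After op 4 [order #4] limit_buy(price=96, qty=1): fills=none; bids=[#4:1@96] asks=[#3:4@98]
After op 5 [order #5] limit_buy(price=100, qty=6): fills=#5x#3:4@98; bids=[#5:2@100 #4:1@96] asks=[-]
After op 6 [order #6] limit_sell(price=103, qty=4): fills=none; bids=[#5:2@100 #4:1@96] asks=[#6:4@103]
After op 7 cancel(order #1): fills=none; bids=[#5:2@100 #4:1@96] asks=[#6:4@103]
After op 8 [order #7] limit_sell(price=105, qty=7): fills=none; bids=[#5:2@100 #4:1@96] asks=[#6:4@103 #7:7@105]
After op 9 [order #8] limit_buy(price=102, qty=8): fills=none; bids=[#8:8@102 #5:2@100 #4:1@96] asks=[#6:4@103 #7:7@105]

Answer: BIDS (highest first):
  #8: 8@102
  #5: 2@100
  #4: 1@96
ASKS (lowest first):
  #6: 4@103
  #7: 7@105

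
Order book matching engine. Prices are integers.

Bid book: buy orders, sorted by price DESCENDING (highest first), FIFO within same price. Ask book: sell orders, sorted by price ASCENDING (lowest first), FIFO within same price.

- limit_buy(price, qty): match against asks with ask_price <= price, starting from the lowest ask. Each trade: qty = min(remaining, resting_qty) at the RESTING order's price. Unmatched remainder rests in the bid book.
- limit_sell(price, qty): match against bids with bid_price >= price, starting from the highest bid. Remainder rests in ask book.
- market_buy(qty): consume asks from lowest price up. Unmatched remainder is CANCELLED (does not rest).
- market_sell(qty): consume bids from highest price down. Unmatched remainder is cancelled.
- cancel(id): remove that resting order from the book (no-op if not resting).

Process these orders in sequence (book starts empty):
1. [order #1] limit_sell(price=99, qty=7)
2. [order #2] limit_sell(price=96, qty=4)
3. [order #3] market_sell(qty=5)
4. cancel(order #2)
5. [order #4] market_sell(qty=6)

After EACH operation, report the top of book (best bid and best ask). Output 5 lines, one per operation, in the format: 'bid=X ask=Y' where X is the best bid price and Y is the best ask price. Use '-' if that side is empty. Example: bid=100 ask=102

After op 1 [order #1] limit_sell(price=99, qty=7): fills=none; bids=[-] asks=[#1:7@99]
After op 2 [order #2] limit_sell(price=96, qty=4): fills=none; bids=[-] asks=[#2:4@96 #1:7@99]
After op 3 [order #3] market_sell(qty=5): fills=none; bids=[-] asks=[#2:4@96 #1:7@99]
After op 4 cancel(order #2): fills=none; bids=[-] asks=[#1:7@99]
After op 5 [order #4] market_sell(qty=6): fills=none; bids=[-] asks=[#1:7@99]

Answer: bid=- ask=99
bid=- ask=96
bid=- ask=96
bid=- ask=99
bid=- ask=99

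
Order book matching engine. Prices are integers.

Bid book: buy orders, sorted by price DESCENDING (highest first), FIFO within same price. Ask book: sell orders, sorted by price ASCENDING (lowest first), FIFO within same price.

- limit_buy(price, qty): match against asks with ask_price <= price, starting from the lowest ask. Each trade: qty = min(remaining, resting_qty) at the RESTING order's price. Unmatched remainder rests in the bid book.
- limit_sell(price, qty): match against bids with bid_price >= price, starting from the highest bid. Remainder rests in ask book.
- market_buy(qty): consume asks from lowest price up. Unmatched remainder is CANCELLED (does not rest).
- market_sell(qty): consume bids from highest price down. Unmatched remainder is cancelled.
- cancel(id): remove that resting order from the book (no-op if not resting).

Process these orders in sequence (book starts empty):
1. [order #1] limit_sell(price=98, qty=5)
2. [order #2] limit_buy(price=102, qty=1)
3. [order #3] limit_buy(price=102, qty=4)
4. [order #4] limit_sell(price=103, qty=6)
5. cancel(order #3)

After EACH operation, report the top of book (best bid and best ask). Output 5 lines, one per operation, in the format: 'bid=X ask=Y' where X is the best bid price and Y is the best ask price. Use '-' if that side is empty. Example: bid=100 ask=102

Answer: bid=- ask=98
bid=- ask=98
bid=- ask=-
bid=- ask=103
bid=- ask=103

Derivation:
After op 1 [order #1] limit_sell(price=98, qty=5): fills=none; bids=[-] asks=[#1:5@98]
After op 2 [order #2] limit_buy(price=102, qty=1): fills=#2x#1:1@98; bids=[-] asks=[#1:4@98]
After op 3 [order #3] limit_buy(price=102, qty=4): fills=#3x#1:4@98; bids=[-] asks=[-]
After op 4 [order #4] limit_sell(price=103, qty=6): fills=none; bids=[-] asks=[#4:6@103]
After op 5 cancel(order #3): fills=none; bids=[-] asks=[#4:6@103]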